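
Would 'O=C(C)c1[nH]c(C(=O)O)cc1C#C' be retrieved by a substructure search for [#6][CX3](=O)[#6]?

The pattern [#6][CX3](=O)[#6] describes a carbonyl carbon (no H) flanked by two carbons — a ketone.
The molecule carries an acetyl/ketone group (-C(=O)CH3), whose atoms satisfy every constraint of the query, so the pattern matches.

Yes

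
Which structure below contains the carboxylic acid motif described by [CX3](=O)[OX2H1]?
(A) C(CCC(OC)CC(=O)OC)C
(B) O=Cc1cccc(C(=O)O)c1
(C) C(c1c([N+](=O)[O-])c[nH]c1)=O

B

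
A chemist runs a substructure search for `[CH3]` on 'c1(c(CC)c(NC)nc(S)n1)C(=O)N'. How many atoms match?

The query [CH3] means: aliphatic carbon with exactly three hydrogens.
Check the 14 heavy atoms by environment: 2× n (aromatic, H0) → no; 4× c (aromatic, H0) → no; 1× N (H1) → no; 2× C (H3) → match; 1× C (H2) → no; 1× S (H1) → no; 1× C (H0) → no; 1× O (H0) → no; 1× N (H2) → no.
That gives 2 matching atoms.

2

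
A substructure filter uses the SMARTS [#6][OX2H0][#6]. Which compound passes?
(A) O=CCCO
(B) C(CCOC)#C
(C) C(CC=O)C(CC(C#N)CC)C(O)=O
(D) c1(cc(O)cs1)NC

B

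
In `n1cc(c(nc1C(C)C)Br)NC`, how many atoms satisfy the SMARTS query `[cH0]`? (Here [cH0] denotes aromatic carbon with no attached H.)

3

The query [cH0] means: aromatic carbon with no attached hydrogen (substituted or ring-fusion).
Check the 12 heavy atoms by environment: 2× n (aromatic, H0) → no; 3× c (aromatic, H0) → match; 1× c (aromatic, H1) → no; 1× Br (H0) → no; 1× C (H1) → no; 3× C (H3) → no; 1× N (H1) → no.
That gives 3 matching atoms.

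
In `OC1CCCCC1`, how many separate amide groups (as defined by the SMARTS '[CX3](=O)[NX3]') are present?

[CX3](=O)[NX3] is the SMARTS for an amide: a carbonyl carbon bonded to a trivalent nitrogen.
No fragment in the molecule satisfies every constraint, giving 0 matches.

0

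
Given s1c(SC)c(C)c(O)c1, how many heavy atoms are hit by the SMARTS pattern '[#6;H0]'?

The query [#6;H0] means: any carbon with no attached hydrogen.
Check the 9 heavy atoms by environment: 1× s (aromatic, H0) → no; 3× c (aromatic, H0) → match; 1× c (aromatic, H1) → no; 1× S (H0) → no; 2× C (H3) → no; 1× O (H1) → no.
That gives 3 matching atoms.

3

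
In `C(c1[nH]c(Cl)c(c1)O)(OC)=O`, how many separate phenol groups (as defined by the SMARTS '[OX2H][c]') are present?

[OX2H][c] is the SMARTS for a phenol: a hydroxyl oxygen attached to an aromatic carbon.
Exactly one fragment in the molecule meets all constraints, giving 1 match.

1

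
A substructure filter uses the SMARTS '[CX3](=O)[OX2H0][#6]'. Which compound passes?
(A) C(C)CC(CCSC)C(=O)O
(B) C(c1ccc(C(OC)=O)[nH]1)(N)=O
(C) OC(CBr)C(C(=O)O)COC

B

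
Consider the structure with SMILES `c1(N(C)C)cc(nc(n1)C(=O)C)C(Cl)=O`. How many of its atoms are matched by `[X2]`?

2

The query [X2] means: any atom with exactly two total connections (bonds + H).
Check the 15 heavy atoms by environment: 2× n (aromatic, X2) → match; 4× c (aromatic, X3) → no; 2× C (X3) → no; 2× O (X1) → no; 1× Cl (X1) → no; 1× N (X3) → no; 3× C (X4) → no.
That gives 2 matching atoms.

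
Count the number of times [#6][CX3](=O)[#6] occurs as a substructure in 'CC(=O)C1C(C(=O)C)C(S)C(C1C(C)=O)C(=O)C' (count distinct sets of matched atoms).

[#6][CX3](=O)[#6] is the SMARTS for a ketone: a carbonyl carbon (no H) flanked by two carbons.
The molecule carries 4 separate instances of an acetyl/ketone group (-C(=O)CH3) meeting every constraint; each maps to a distinct set of atoms, giving 4 matches.

4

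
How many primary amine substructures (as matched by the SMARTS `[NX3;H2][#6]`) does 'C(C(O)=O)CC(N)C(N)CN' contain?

[NX3;H2][#6] is the SMARTS for a primary amine: a trivalent nitrogen with two H attached to carbon.
The molecule carries 3 separate instances of a primary amino group (-NH2) meeting every constraint; each maps to a distinct set of atoms, giving 3 matches.

3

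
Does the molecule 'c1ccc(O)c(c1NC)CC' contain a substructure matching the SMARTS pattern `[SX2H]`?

No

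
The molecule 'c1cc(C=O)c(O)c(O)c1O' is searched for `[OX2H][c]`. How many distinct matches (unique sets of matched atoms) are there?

[OX2H][c] is the SMARTS for a phenol: a hydroxyl oxygen attached to an aromatic carbon.
The molecule carries 3 separate instances of a hydroxyl group (-OH) meeting every constraint; each maps to a distinct set of atoms, giving 3 matches.

3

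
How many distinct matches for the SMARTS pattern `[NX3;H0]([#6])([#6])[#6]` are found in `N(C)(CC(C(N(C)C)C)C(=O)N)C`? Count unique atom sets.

2

[NX3;H0]([#6])([#6])[#6] is the SMARTS for a tertiary amine: a trivalent nitrogen with no H, bonded to three carbons.
The molecule carries 2 separate instances of a dimethylamino group (-N(CH3)2) meeting every constraint; each maps to a distinct set of atoms, giving 2 matches.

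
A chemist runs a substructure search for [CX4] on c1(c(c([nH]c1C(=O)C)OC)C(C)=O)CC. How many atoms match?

The query [CX4] means: C with X4: aliphatic carbon with exactly 4 total connections (bonds + H).
Check the 15 heavy atoms by environment: 1× n (aromatic, X3) → no; 4× c (aromatic, X3) → no; 5× C (X4) → match; 2× C (X3) → no; 2× O (X1) → no; 1× O (X2) → no.
That gives 5 matching atoms.

5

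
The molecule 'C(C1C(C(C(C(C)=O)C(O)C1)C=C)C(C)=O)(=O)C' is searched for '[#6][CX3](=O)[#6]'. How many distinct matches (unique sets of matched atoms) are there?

[#6][CX3](=O)[#6] is the SMARTS for a ketone: a carbonyl carbon (no H) flanked by two carbons.
The molecule carries 3 separate instances of an acetyl/ketone group (-C(=O)CH3) meeting every constraint; each maps to a distinct set of atoms, giving 3 matches.

3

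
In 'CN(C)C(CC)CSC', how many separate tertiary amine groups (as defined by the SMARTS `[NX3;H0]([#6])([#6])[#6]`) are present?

[NX3;H0]([#6])([#6])[#6] is the SMARTS for a tertiary amine: a trivalent nitrogen with no H, bonded to three carbons.
Exactly one fragment in the molecule meets all constraints, giving 1 match.

1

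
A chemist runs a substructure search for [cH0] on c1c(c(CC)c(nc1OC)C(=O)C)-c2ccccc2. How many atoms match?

Check the 19 heavy atoms by environment: 1× n (aromatic, H0) → no; 5× c (aromatic, H0) → match; 6× c (aromatic, H1) → no; 1× C (H0) → no; 2× O (H0) → no; 3× C (H3) → no; 1× C (H2) → no.
That gives 5 matching atoms.

5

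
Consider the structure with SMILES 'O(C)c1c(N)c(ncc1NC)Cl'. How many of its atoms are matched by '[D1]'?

4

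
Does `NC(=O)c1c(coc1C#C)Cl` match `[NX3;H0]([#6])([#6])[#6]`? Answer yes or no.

The pattern [NX3;H0]([#6])([#6])[#6] describes a trivalent nitrogen with no H, bonded to three carbons — a tertiary amine.
The closest candidate here is a primary amide (-C(=O)NH2), but the amide nitrogen has H2 and only one carbon neighbour. No other fragment satisfies the full query, so there is no match.

No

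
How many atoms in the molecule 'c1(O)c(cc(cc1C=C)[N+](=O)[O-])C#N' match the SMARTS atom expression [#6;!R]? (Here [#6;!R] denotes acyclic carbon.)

3

The query [#6;!R] means: carbon not in any ring.
Check the 14 heavy atoms by environment: 6× c (aromatic, in 6-ring) → no; 2× O (acyclic) → no; 3× C (acyclic) → match; 1× N (acyclic) → no; 1× N (charge +1, acyclic) → no; 1× O (charge -1, acyclic) → no.
That gives 3 matching atoms.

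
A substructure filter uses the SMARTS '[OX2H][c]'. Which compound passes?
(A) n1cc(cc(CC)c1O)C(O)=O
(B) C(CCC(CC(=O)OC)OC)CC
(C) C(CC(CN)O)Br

A

[OX2H][c] describes a hydroxyl oxygen attached to an aromatic carbon (a phenol).
(A) contains a hydroxyl group (-OH), which satisfies every atom and bond constraint.
(B) has a methoxy ether (-OCH3) but the oxygen has H0, not H1.
(C) has a hydroxyl group (-OH) but the -OH is on an aliphatic carbon, not an aromatic c.
So the answer is (A).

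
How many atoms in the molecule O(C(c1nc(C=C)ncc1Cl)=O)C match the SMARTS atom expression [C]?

4

The query [C] means: uppercase C matches aliphatic (non-aromatic) carbon only.
Check the 13 heavy atoms by environment: 2× n (aromatic) → no; 4× c (aromatic) → no; 1× Cl → no; 4× C → match; 2× O → no.
That gives 4 matching atoms.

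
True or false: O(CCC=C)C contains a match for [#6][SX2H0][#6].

The pattern [#6][SX2H0][#6] describes an aliphatic sulfur bridging two carbons with no H on the sulfur — a thioether.
The closest candidate here is a methoxy ether (-OCH3), but the bridging atom is O, not S. No other fragment satisfies the full query, so there is no match.

False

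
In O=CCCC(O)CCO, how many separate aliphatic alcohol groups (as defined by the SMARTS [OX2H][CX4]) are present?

[OX2H][CX4] is the SMARTS for an aliphatic alcohol: a hydroxyl oxygen bound to an sp3 (X4) carbon.
The molecule carries 2 separate instances of a hydroxyl group (-OH) meeting every constraint; each maps to a distinct set of atoms, giving 2 matches.

2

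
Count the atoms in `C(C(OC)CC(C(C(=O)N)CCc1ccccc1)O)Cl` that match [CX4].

8

Check the 20 heavy atoms by environment: 8× C (X4) → match; 6× c (aromatic, X3) → no; 2× O (X2) → no; 1× Cl (X1) → no; 1× C (X3) → no; 1× O (X1) → no; 1× N (X3) → no.
That gives 8 matching atoms.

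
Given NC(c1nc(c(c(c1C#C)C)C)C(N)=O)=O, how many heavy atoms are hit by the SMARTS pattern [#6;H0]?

8

Check the 16 heavy atoms by environment: 1× n (aromatic, H0) → no; 5× c (aromatic, H0) → match; 2× C (H3) → no; 3× C (H0) → match; 2× O (H0) → no; 2× N (H2) → no; 1× C (H1) → no.
Summing the matching environments: 5 + 3 = 8 matching atoms.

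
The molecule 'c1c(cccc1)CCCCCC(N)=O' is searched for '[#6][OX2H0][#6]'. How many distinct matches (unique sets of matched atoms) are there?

0

[#6][OX2H0][#6] is the SMARTS for an ether: an aliphatic oxygen bridging two carbons with no H on the oxygen.
No fragment in the molecule satisfies every constraint, giving 0 matches.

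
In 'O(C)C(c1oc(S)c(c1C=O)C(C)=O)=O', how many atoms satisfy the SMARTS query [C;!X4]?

3

The query [C;!X4] means: aliphatic carbon that does not have four total connections.
Check the 15 heavy atoms by environment: 1× o (aromatic, X2) → no; 4× c (aromatic, X3) → no; 1× S (X2) → no; 3× C (X3) → match; 3× O (X1) → no; 1× O (X2) → no; 2× C (X4) → no.
That gives 3 matching atoms.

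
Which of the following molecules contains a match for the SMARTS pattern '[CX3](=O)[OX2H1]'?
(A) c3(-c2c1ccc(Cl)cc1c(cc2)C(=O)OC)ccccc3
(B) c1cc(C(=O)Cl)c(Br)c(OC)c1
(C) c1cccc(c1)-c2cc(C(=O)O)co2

C

[CX3](=O)[OX2H1] describes an sp2 carbon double-bonded to O and single-bonded to an -OH oxygen (a carboxylic acid).
(A) has a methyl-ester group (-C(=O)OCH3) but the singly-bonded O has no H (OX2H0, not OX2H1).
(B) has an acyl chloride (-C(=O)Cl) but the carbonyl is bonded to Cl, not to an -OH oxygen.
(C) contains a carboxylic acid group (-C(=O)OH), which satisfies every atom and bond constraint.
So the answer is (C).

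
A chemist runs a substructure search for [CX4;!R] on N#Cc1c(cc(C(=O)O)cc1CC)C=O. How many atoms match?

2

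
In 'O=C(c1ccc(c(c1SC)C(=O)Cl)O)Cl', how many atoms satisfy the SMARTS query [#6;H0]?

6

The query [#6;H0] means: any carbon with no attached hydrogen.
Check the 15 heavy atoms by environment: 4× c (aromatic, H0) → match; 2× c (aromatic, H1) → no; 1× O (H1) → no; 2× C (H0) → match; 2× O (H0) → no; 2× Cl (H0) → no; 1× S (H0) → no; 1× C (H3) → no.
Summing the matching environments: 4 + 2 = 6 matching atoms.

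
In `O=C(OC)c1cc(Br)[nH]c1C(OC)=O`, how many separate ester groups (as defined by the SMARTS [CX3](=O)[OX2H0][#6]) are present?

2

[CX3](=O)[OX2H0][#6] is the SMARTS for an ester: a carbonyl carbon bonded to an oxygen that is itself bonded to carbon (no H on that O).
The molecule carries 2 separate instances of a methyl-ester group (-C(=O)OCH3) meeting every constraint; each maps to a distinct set of atoms, giving 2 matches.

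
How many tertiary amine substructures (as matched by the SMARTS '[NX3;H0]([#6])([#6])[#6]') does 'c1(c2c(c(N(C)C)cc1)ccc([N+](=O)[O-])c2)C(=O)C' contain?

1

[NX3;H0]([#6])([#6])[#6] is the SMARTS for a tertiary amine: a trivalent nitrogen with no H, bonded to three carbons.
Exactly one fragment in the molecule meets all constraints, giving 1 match.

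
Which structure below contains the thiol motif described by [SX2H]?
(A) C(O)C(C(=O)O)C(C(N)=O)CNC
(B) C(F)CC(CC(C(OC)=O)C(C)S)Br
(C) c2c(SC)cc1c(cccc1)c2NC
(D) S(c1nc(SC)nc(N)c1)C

[SX2H] describes an aliphatic sulfur with two connections, one being H (a thiol).
(A) has a hydroxyl group (-OH) but it is an -OH, not an -SH.
(B) contains a thiol (-SH), which satisfies every atom and bond constraint.
(C) has a methylthio ether (-SCH3) but the sulfur has H0 (bonded to two carbons), not H1.
(D) has a methylthio ether (-SCH3) but the sulfur has H0 (bonded to two carbons), not H1.
So the answer is (B).

B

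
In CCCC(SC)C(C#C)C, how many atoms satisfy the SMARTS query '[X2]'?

3

The query [X2] means: any atom with exactly two total connections (bonds + H).
Check the 10 heavy atoms by environment: 7× C (X4) → no; 2× C (X2) → match; 1× S (X2) → match.
Summing the matching environments: 2 + 1 = 3 matching atoms.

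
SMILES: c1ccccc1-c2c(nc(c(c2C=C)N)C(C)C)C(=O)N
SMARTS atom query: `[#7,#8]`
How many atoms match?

4

Check the 21 heavy atoms by environment: 1× n (aromatic) → match; 11× c (aromatic) → no; 6× C → no; 1× O → match; 2× N → match.
Summing the matching environments: 1 + 1 + 2 = 4 matching atoms.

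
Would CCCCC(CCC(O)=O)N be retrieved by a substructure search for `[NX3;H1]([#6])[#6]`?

No

The pattern [NX3;H1]([#6])[#6] describes a trivalent nitrogen with one H, bonded to two carbons — a secondary amine.
The closest candidate here is a primary amino group (-NH2), but the nitrogen has H2 and only one carbon neighbour. No other fragment satisfies the full query, so there is no match.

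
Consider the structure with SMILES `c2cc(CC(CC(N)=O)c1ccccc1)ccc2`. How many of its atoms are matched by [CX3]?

The query [CX3] means: C with X3: aliphatic carbon with exactly 3 total connections.
Check the 18 heavy atoms by environment: 3× C (X4) → no; 12× c (aromatic, X3) → no; 1× C (X3) → match; 1× O (X1) → no; 1× N (X3) → no.
That gives 1 matching atom.

1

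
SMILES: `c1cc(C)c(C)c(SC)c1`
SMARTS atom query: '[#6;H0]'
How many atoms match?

3

Check the 10 heavy atoms by environment: 3× c (aromatic, H0) → match; 3× c (aromatic, H1) → no; 3× C (H3) → no; 1× S (H0) → no.
That gives 3 matching atoms.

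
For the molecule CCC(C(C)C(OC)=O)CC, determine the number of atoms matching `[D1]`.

5

The query [D1] means: atom with exactly one heavy-atom neighbour (degree 1).
Check the 11 heavy atoms by environment: 4× C (D1) → match; 3× C (D3) → no; 2× C (D2) → no; 1× O (D1) → match; 1× O (D2) → no.
Summing the matching environments: 4 + 1 = 5 matching atoms.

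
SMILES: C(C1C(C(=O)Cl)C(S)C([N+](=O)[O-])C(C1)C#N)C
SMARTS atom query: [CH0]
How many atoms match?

2

The query [CH0] means: aliphatic carbon with no attached hydrogen.
Check the 17 heavy atoms by environment: 5× C (H1) → no; 2× C (H2) → no; 1× S (H1) → no; 1× N (charge +1, H0) → no; 1× O (charge -1, H0) → no; 2× O (H0) → no; 1× C (H3) → no; 2× C (H0) → match; 1× Cl (H0) → no; 1× N (H0) → no.
That gives 2 matching atoms.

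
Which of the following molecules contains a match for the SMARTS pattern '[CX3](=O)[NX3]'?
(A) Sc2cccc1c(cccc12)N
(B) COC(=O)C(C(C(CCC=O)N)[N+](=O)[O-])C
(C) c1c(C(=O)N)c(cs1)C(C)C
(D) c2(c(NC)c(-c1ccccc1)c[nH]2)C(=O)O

C

[CX3](=O)[NX3] describes a carbonyl carbon bonded to a trivalent nitrogen (an amide).
(A) has a primary amino group (-NH2) but the -NH2 is not attached to a carbonyl carbon.
(B) has a primary amino group (-NH2) but the -NH2 is not attached to a carbonyl carbon.
(C) contains a primary amide (-C(=O)NH2), which satisfies every atom and bond constraint.
(D) has a carboxylic acid group (-C(=O)OH) but the carbonyl is bonded to O, not to an NX3 nitrogen.
So the answer is (C).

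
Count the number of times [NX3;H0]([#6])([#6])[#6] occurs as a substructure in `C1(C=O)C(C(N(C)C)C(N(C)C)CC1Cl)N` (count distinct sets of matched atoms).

[NX3;H0]([#6])([#6])[#6] is the SMARTS for a tertiary amine: a trivalent nitrogen with no H, bonded to three carbons.
The molecule carries 2 separate instances of a dimethylamino group (-N(CH3)2) meeting every constraint; each maps to a distinct set of atoms, giving 2 matches.

2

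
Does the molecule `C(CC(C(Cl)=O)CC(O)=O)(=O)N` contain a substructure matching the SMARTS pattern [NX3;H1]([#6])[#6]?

No

The pattern [NX3;H1]([#6])[#6] describes a trivalent nitrogen with one H, bonded to two carbons — a secondary amine.
The closest candidate here is a primary amide (-C(=O)NH2), but the -C(=O)NH2 nitrogen has H2, not H1. No other fragment satisfies the full query, so there is no match.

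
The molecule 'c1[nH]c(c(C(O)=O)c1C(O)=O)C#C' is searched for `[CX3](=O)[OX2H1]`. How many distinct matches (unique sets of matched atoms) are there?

[CX3](=O)[OX2H1] is the SMARTS for a carboxylic acid: an sp2 carbon double-bonded to O and single-bonded to an -OH oxygen.
The molecule carries 2 separate instances of a carboxylic acid group (-C(=O)OH) meeting every constraint; each maps to a distinct set of atoms, giving 2 matches.

2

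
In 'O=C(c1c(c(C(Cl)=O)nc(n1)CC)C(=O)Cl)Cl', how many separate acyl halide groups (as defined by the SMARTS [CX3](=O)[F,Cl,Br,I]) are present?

[CX3](=O)[F,Cl,Br,I] is the SMARTS for an acyl halide: a carbonyl carbon bonded to a halogen.
The molecule carries 3 separate instances of an acyl chloride (-C(=O)Cl) meeting every constraint; each maps to a distinct set of atoms, giving 3 matches.

3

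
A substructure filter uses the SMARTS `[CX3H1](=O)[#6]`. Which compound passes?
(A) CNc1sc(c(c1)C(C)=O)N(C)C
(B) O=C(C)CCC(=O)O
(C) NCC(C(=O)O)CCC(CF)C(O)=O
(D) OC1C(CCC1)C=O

[CX3H1](=O)[#6] describes an sp2 carbon with one H, double-bonded to O and single-bonded to carbon (an aldehyde).
(A) has an acetyl/ketone group (-C(=O)CH3) but the carbonyl carbon has H0 (two carbon neighbours), not H1.
(B) has a carboxylic acid group (-C(=O)OH) but the carbonyl carbon has H0 and is bonded to O, not H1.
(C) has a carboxylic acid group (-C(=O)OH) but the carbonyl carbon has H0 and is bonded to O, not H1.
(D) contains an aldehyde (-CHO), which satisfies every atom and bond constraint.
So the answer is (D).

D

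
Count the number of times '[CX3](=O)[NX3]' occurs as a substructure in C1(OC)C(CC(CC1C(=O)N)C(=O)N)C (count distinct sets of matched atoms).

[CX3](=O)[NX3] is the SMARTS for an amide: a carbonyl carbon bonded to a trivalent nitrogen.
The molecule carries 2 separate instances of a primary amide (-C(=O)NH2) meeting every constraint; each maps to a distinct set of atoms, giving 2 matches.

2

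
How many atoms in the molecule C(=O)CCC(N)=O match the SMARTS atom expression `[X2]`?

Check the 7 heavy atoms by environment: 2× C (X4) → no; 2× C (X3) → no; 2× O (X1) → no; 1× N (X3) → no.
No environment satisfies the query, so 0 matching atoms.

0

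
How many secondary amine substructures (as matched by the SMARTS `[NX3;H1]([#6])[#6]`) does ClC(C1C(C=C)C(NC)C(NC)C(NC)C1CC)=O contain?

3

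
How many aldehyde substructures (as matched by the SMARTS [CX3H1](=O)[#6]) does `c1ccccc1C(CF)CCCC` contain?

0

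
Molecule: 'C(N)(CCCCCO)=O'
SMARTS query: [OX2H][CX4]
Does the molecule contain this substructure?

Yes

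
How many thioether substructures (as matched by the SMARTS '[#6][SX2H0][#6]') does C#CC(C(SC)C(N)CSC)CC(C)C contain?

[#6][SX2H0][#6] is the SMARTS for a thioether: an aliphatic sulfur bridging two carbons with no H on the sulfur.
The molecule carries 2 separate instances of a methylthio ether (-SCH3) meeting every constraint; each maps to a distinct set of atoms, giving 2 matches.

2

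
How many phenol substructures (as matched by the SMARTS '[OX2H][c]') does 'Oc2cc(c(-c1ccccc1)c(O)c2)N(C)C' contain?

2

[OX2H][c] is the SMARTS for a phenol: a hydroxyl oxygen attached to an aromatic carbon.
The molecule carries 2 separate instances of a hydroxyl group (-OH) meeting every constraint; each maps to a distinct set of atoms, giving 2 matches.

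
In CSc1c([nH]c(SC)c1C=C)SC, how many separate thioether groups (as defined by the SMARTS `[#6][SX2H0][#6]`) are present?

3

[#6][SX2H0][#6] is the SMARTS for a thioether: an aliphatic sulfur bridging two carbons with no H on the sulfur.
The molecule carries 3 separate instances of a methylthio ether (-SCH3) meeting every constraint; each maps to a distinct set of atoms, giving 3 matches.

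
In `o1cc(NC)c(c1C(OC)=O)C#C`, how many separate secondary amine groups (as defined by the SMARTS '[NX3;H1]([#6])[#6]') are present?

[NX3;H1]([#6])[#6] is the SMARTS for a secondary amine: a trivalent nitrogen with one H, bonded to two carbons.
Exactly one fragment in the molecule meets all constraints, giving 1 match.

1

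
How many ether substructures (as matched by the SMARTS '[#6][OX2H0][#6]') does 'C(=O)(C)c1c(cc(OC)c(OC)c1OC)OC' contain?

4

[#6][OX2H0][#6] is the SMARTS for an ether: an aliphatic oxygen bridging two carbons with no H on the oxygen.
The molecule carries 4 separate instances of a methoxy ether (-OCH3) meeting every constraint; each maps to a distinct set of atoms, giving 4 matches.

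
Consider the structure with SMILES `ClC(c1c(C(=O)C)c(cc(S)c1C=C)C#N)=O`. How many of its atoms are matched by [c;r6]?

6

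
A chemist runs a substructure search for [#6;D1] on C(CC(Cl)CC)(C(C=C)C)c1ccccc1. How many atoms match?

The query [#6;D1] means: carbon bonded to exactly one heavy atom.
Check the 16 heavy atoms by environment: 3× C (D1) → match; 3× C (D3) → no; 3× C (D2) → no; 1× c (aromatic, D3) → no; 5× c (aromatic, D2) → no; 1× Cl (D1) → no.
That gives 3 matching atoms.

3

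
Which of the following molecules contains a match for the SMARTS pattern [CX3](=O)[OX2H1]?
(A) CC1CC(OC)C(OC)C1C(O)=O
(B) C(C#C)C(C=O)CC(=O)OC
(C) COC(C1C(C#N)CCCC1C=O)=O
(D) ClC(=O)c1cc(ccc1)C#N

A

[CX3](=O)[OX2H1] describes an sp2 carbon double-bonded to O and single-bonded to an -OH oxygen (a carboxylic acid).
(A) contains a carboxylic acid group (-C(=O)OH), which satisfies every atom and bond constraint.
(B) has an aldehyde (-CHO) but there is no singly-bonded oxygen on the carbonyl carbon.
(C) has an aldehyde (-CHO) but there is no singly-bonded oxygen on the carbonyl carbon.
(D) has an acyl chloride (-C(=O)Cl) but the carbonyl is bonded to Cl, not to an -OH oxygen.
So the answer is (A).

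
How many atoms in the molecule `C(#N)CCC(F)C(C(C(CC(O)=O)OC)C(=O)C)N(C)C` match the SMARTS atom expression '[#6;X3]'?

2

The query [#6;X3] means: any carbon (aromatic or not) with three total connections.
Check the 21 heavy atoms by environment: 11× C (X4) → no; 1× N (X3) → no; 2× C (X3) → match; 2× O (X1) → no; 1× F (X1) → no; 2× O (X2) → no; 1× C (X2) → no; 1× N (X1) → no.
That gives 2 matching atoms.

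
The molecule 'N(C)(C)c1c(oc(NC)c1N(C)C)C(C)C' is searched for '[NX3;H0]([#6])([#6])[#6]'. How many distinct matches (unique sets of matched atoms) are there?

2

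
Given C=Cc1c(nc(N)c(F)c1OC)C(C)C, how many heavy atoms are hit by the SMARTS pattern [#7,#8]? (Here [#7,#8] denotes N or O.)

Check the 15 heavy atoms by environment: 1× n (aromatic) → match; 5× c (aromatic) → no; 6× C → no; 1× F → no; 1× N → match; 1× O → match.
Summing the matching environments: 1 + 1 + 1 = 3 matching atoms.

3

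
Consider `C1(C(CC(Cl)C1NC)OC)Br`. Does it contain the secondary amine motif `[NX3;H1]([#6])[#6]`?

Yes

The pattern [NX3;H1]([#6])[#6] describes a trivalent nitrogen with one H, bonded to two carbons — a secondary amine.
The molecule carries an N-methylamino group (-NHCH3), whose atoms satisfy every constraint of the query, so the pattern matches.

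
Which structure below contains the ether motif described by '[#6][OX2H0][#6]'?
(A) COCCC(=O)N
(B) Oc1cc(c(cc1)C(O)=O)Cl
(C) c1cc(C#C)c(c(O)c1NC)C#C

A

[#6][OX2H0][#6] describes an aliphatic oxygen bridging two carbons with no H on the oxygen (an ether).
(A) contains a methoxy ether (-OCH3), which satisfies every atom and bond constraint.
(B) has a hydroxyl group (-OH) but the oxygen has H1, not H0 bridging two carbons.
(C) has a hydroxyl group (-OH) but the oxygen has H1, not H0 bridging two carbons.
So the answer is (A).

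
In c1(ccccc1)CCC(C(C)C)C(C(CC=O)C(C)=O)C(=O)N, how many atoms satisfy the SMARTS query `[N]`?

The query [N] means: uppercase N matches aliphatic (non-aromatic) nitrogen only.
Check the 23 heavy atoms by environment: 13× C → no; 3× O → no; 1× N → match; 6× c (aromatic) → no.
That gives 1 matching atom.

1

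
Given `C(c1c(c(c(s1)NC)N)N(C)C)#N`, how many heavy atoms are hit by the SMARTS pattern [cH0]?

4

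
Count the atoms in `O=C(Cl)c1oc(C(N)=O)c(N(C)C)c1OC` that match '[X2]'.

2

The query [X2] means: any atom with exactly two total connections (bonds + H).
Check the 16 heavy atoms by environment: 1× o (aromatic, X2) → match; 4× c (aromatic, X3) → no; 2× C (X3) → no; 2× O (X1) → no; 2× N (X3) → no; 1× Cl (X1) → no; 3× C (X4) → no; 1× O (X2) → match.
Summing the matching environments: 1 + 1 = 2 matching atoms.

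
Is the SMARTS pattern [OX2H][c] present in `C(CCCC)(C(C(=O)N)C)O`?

The pattern [OX2H][c] describes a hydroxyl oxygen attached to an aromatic carbon — a phenol.
The closest candidate here is a hydroxyl group (-OH), but the -OH is on an aliphatic carbon, not an aromatic c. No other fragment satisfies the full query, so there is no match.

No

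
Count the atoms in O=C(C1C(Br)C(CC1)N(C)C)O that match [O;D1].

The query [O;D1] means: aliphatic oxygen bonded to exactly one heavy atom.
Check the 12 heavy atoms by environment: 4× C (D3) → no; 2× C (D2) → no; 1× N (D3) → no; 2× C (D1) → no; 1× Br (D1) → no; 2× O (D1) → match.
That gives 2 matching atoms.

2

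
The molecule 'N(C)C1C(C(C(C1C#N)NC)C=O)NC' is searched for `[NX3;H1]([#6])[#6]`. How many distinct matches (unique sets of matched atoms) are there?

3

[NX3;H1]([#6])[#6] is the SMARTS for a secondary amine: a trivalent nitrogen with one H, bonded to two carbons.
The molecule carries 3 separate instances of an N-methylamino group (-NHCH3) meeting every constraint; each maps to a distinct set of atoms, giving 3 matches.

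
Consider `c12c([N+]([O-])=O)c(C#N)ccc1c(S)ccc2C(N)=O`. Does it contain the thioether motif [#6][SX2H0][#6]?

The pattern [#6][SX2H0][#6] describes an aliphatic sulfur bridging two carbons with no H on the sulfur — a thioether.
The closest candidate here is a thiol (-SH), but the sulfur has H1, not H0 bridging two carbons. No other fragment satisfies the full query, so there is no match.

No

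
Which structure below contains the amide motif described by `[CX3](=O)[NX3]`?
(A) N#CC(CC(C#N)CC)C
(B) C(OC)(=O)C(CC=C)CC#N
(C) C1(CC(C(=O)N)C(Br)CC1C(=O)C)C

[CX3](=O)[NX3] describes a carbonyl carbon bonded to a trivalent nitrogen (an amide).
(A) has a nitrile (-C#N) but the nitrile N is NX1 (triple-bonded), not NX3.
(B) has a methyl-ester group (-C(=O)OCH3) but the carbonyl is bonded to O, not to an NX3 nitrogen.
(C) contains a primary amide (-C(=O)NH2), which satisfies every atom and bond constraint.
So the answer is (C).

C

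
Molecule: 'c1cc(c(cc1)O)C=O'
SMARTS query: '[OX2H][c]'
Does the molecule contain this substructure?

Yes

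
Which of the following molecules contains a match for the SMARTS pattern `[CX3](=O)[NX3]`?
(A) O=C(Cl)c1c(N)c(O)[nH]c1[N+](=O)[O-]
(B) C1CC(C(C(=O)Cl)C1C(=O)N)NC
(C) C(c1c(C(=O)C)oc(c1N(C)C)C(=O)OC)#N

B

[CX3](=O)[NX3] describes a carbonyl carbon bonded to a trivalent nitrogen (an amide).
(A) has a primary amino group (-NH2) but the -NH2 is not attached to a carbonyl carbon.
(B) contains a primary amide (-C(=O)NH2), which satisfies every atom and bond constraint.
(C) has a nitrile (-C#N) but the nitrile N is NX1 (triple-bonded), not NX3.
So the answer is (B).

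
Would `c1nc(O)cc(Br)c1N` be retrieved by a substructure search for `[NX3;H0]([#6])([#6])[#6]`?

No

The pattern [NX3;H0]([#6])([#6])[#6] describes a trivalent nitrogen with no H, bonded to three carbons — a tertiary amine.
The closest candidate here is a primary amino group (-NH2), but the nitrogen has H2, not H0 with three carbons. No other fragment satisfies the full query, so there is no match.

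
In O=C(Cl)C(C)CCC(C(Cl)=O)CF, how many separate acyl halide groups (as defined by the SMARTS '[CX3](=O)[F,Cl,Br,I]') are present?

[CX3](=O)[F,Cl,Br,I] is the SMARTS for an acyl halide: a carbonyl carbon bonded to a halogen.
The molecule carries 2 separate instances of an acyl chloride (-C(=O)Cl) meeting every constraint; each maps to a distinct set of atoms, giving 2 matches.

2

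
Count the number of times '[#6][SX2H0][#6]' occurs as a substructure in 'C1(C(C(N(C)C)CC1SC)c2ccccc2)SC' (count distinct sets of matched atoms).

[#6][SX2H0][#6] is the SMARTS for a thioether: an aliphatic sulfur bridging two carbons with no H on the sulfur.
The molecule carries 2 separate instances of a methylthio ether (-SCH3) meeting every constraint; each maps to a distinct set of atoms, giving 2 matches.

2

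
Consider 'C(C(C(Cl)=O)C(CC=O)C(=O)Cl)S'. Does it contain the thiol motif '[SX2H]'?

The pattern [SX2H] describes an aliphatic sulfur with two connections, one being H — a thiol.
The molecule carries a thiol (-SH), whose atoms satisfy every constraint of the query, so the pattern matches.

Yes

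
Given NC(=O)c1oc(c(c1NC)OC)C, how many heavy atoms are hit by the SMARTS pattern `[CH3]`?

3

The query [CH3] means: aliphatic carbon with exactly three hydrogens.
Check the 13 heavy atoms by environment: 1× o (aromatic, H0) → no; 4× c (aromatic, H0) → no; 2× O (H0) → no; 3× C (H3) → match; 1× C (H0) → no; 1× N (H2) → no; 1× N (H1) → no.
That gives 3 matching atoms.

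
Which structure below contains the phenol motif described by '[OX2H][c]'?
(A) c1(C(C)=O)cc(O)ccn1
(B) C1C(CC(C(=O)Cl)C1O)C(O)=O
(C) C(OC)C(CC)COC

[OX2H][c] describes a hydroxyl oxygen attached to an aromatic carbon (a phenol).
(A) contains a hydroxyl group (-OH), which satisfies every atom and bond constraint.
(B) has a hydroxyl group (-OH) but the -OH is on an aliphatic carbon, not an aromatic c.
(C) has a methoxy ether (-OCH3) but the oxygen has H0, not H1.
So the answer is (A).

A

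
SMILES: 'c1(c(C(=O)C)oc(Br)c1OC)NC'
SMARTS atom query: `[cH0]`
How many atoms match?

4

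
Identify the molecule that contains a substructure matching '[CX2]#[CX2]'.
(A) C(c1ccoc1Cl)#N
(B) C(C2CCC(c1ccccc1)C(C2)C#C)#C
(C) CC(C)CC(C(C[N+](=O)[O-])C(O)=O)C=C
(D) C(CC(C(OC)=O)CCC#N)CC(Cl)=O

B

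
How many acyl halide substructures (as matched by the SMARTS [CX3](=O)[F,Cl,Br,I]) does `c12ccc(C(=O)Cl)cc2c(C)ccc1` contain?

1

[CX3](=O)[F,Cl,Br,I] is the SMARTS for an acyl halide: a carbonyl carbon bonded to a halogen.
Exactly one fragment in the molecule meets all constraints, giving 1 match.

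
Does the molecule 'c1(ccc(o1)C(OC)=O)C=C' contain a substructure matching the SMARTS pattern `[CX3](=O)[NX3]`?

The pattern [CX3](=O)[NX3] describes a carbonyl carbon bonded to a trivalent nitrogen — an amide.
The closest candidate here is a methyl-ester group (-C(=O)OCH3), but the carbonyl is bonded to O, not to an NX3 nitrogen. No other fragment satisfies the full query, so there is no match.

No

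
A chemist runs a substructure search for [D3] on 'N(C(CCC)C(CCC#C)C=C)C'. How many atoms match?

The query [D3] means: atom with exactly three heavy-atom neighbours.
Check the 13 heavy atoms by environment: 4× C (D1) → no; 6× C (D2) → no; 2× C (D3) → match; 1× N (D2) → no.
That gives 2 matching atoms.

2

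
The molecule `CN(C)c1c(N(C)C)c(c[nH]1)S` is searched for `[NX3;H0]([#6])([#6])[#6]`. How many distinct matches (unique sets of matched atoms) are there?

[NX3;H0]([#6])([#6])[#6] is the SMARTS for a tertiary amine: a trivalent nitrogen with no H, bonded to three carbons.
The molecule carries 2 separate instances of a dimethylamino group (-N(CH3)2) meeting every constraint; each maps to a distinct set of atoms, giving 2 matches.

2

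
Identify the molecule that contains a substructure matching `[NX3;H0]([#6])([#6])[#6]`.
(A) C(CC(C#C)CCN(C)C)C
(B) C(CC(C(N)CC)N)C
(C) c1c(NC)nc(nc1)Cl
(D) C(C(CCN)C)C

A

[NX3;H0]([#6])([#6])[#6] describes a trivalent nitrogen with no H, bonded to three carbons (a tertiary amine).
(A) contains a dimethylamino group (-N(CH3)2), which satisfies every atom and bond constraint.
(B) has a primary amino group (-NH2) but the nitrogen has H2, not H0 with three carbons.
(C) has an N-methylamino group (-NHCH3) but the nitrogen still has one H (H1), not H0.
(D) has a primary amino group (-NH2) but the nitrogen has H2, not H0 with three carbons.
So the answer is (A).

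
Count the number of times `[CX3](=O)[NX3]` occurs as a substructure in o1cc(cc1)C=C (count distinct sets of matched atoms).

0

[CX3](=O)[NX3] is the SMARTS for an amide: a carbonyl carbon bonded to a trivalent nitrogen.
No fragment in the molecule satisfies every constraint, giving 0 matches.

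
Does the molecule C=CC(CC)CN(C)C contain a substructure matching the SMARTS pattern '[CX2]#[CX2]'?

No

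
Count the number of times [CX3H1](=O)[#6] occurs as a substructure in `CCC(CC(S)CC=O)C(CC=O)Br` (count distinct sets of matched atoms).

2

[CX3H1](=O)[#6] is the SMARTS for an aldehyde: an sp2 carbon with one H, double-bonded to O and single-bonded to carbon.
The molecule carries 2 separate instances of an aldehyde (-CHO) meeting every constraint; each maps to a distinct set of atoms, giving 2 matches.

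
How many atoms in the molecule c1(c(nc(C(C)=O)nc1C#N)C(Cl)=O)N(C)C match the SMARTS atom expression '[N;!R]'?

The query [N;!R] means: aliphatic nitrogen not in a ring.
Check the 17 heavy atoms by environment: 2× n (aromatic, in 6-ring) → no; 4× c (aromatic, in 6-ring) → no; 6× C (acyclic) → no; 2× O (acyclic) → no; 1× Cl (acyclic) → no; 2× N (acyclic) → match.
That gives 2 matching atoms.

2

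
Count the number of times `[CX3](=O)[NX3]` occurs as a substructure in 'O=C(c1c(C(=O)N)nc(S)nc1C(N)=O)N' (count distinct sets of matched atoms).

[CX3](=O)[NX3] is the SMARTS for an amide: a carbonyl carbon bonded to a trivalent nitrogen.
The molecule carries 3 separate instances of a primary amide (-C(=O)NH2) meeting every constraint; each maps to a distinct set of atoms, giving 3 matches.

3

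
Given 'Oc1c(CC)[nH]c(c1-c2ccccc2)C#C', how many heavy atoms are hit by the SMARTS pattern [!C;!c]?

2

The query [!C;!c] means: neither aliphatic nor aromatic carbon — same as [!#6].
Check the 16 heavy atoms by environment: 1× n (aromatic) → match; 10× c (aromatic) → no; 4× C → no; 1× O → match.
Summing the matching environments: 1 + 1 = 2 matching atoms.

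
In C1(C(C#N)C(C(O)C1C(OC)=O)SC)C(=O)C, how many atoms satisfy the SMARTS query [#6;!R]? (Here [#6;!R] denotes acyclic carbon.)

6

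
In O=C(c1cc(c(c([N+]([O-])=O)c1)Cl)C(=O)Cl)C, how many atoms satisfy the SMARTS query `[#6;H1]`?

2

The query [#6;H1] means: any carbon bearing exactly one hydrogen.
Check the 16 heavy atoms by environment: 2× c (aromatic, H1) → match; 4× c (aromatic, H0) → no; 2× C (H0) → no; 3× O (H0) → no; 1× C (H3) → no; 2× Cl (H0) → no; 1× N (charge +1, H0) → no; 1× O (charge -1, H0) → no.
That gives 2 matching atoms.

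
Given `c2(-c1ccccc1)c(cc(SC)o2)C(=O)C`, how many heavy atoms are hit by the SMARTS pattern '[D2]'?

The query [D2] means: atom with exactly two heavy-atom neighbours.
Check the 16 heavy atoms by environment: 1× o (aromatic, D2) → match; 4× c (aromatic, D3) → no; 6× c (aromatic, D2) → match; 1× S (D2) → match; 2× C (D1) → no; 1× C (D3) → no; 1× O (D1) → no.
Summing the matching environments: 1 + 6 + 1 = 8 matching atoms.

8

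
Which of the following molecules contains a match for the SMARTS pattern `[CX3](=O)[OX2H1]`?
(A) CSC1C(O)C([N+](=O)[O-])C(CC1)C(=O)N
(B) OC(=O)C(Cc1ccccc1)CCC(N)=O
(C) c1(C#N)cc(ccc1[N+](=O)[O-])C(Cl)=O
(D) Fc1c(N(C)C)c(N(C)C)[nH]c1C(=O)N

B

[CX3](=O)[OX2H1] describes an sp2 carbon double-bonded to O and single-bonded to an -OH oxygen (a carboxylic acid).
(A) has a primary amide (-C(=O)NH2) but the carbonyl is bonded to N, not to an -OH oxygen.
(B) contains a carboxylic acid group (-C(=O)OH), which satisfies every atom and bond constraint.
(C) has an acyl chloride (-C(=O)Cl) but the carbonyl is bonded to Cl, not to an -OH oxygen.
(D) has a primary amide (-C(=O)NH2) but the carbonyl is bonded to N, not to an -OH oxygen.
So the answer is (B).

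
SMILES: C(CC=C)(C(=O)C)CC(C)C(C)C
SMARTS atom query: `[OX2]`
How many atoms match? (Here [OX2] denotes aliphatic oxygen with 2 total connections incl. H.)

The query [OX2] means: aliphatic oxygen with two total connections — ether, hydroxyl, or ester single-bond O.
Check the 13 heavy atoms by environment: 9× C (X4) → no; 3× C (X3) → no; 1× O (X1) → no.
No environment satisfies the query, so 0 matching atoms.

0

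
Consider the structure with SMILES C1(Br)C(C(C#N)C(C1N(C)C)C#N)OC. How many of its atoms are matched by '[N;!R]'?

The query [N;!R] means: aliphatic nitrogen not in a ring.
Check the 15 heavy atoms by environment: 5× C (in 5-ring) → no; 1× Br (acyclic) → no; 5× C (acyclic) → no; 3× N (acyclic) → match; 1× O (acyclic) → no.
That gives 3 matching atoms.

3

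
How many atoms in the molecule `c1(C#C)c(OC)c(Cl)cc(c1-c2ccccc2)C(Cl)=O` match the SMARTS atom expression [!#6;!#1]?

The query [!#6;!#1] means: not carbon and not hydrogen — any heteroatom.
Check the 20 heavy atoms by environment: 12× c (aromatic) → no; 2× Cl → match; 2× O → match; 4× C → no.
Summing the matching environments: 2 + 2 = 4 matching atoms.

4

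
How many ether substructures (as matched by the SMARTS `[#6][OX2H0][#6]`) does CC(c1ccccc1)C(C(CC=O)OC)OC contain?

2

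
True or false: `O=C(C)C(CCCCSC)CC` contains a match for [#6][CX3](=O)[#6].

True

The pattern [#6][CX3](=O)[#6] describes a carbonyl carbon (no H) flanked by two carbons — a ketone.
The molecule carries an acetyl/ketone group (-C(=O)CH3), whose atoms satisfy every constraint of the query, so the pattern matches.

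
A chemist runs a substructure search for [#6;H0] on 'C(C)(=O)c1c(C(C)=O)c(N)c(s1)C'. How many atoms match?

6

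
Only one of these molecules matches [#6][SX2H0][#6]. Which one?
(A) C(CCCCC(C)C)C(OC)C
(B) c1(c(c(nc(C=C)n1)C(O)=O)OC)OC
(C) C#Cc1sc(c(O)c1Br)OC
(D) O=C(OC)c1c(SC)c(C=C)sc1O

D

[#6][SX2H0][#6] describes an aliphatic sulfur bridging two carbons with no H on the sulfur (a thioether).
(A) has a methoxy ether (-OCH3) but the bridging atom is O, not S.
(B) has a methoxy ether (-OCH3) but the bridging atom is O, not S.
(C) has a methoxy ether (-OCH3) but the bridging atom is O, not S.
(D) contains a methylthio ether (-SCH3), which satisfies every atom and bond constraint.
So the answer is (D).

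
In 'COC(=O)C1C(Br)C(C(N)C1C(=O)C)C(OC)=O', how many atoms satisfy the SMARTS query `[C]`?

11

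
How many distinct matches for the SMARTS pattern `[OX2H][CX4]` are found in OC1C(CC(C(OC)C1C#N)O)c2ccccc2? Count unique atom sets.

2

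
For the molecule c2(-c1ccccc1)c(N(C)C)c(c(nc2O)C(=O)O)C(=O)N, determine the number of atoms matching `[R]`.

12

The query [R] means: R matches any atom that is part of a ring.
Check the 22 heavy atoms by environment: 1× n (aromatic, in 6-ring) → match; 11× c (aromatic, in 6-ring) → match; 4× C (acyclic) → no; 4× O (acyclic) → no; 2× N (acyclic) → no.
Summing the matching environments: 1 + 11 = 12 matching atoms.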